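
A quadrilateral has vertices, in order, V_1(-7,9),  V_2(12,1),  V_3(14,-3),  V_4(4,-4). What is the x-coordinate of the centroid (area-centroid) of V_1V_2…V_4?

Apply the surveyor's formula. First the cross-terms c_i = x_i·y_{i+1} − x_{i+1}·y_i:
  -115, -50, -44, 8  ⇒  2A = -201, A = -100.5.
Then Σ (x_i + x_{i+1})·c_i = -2691, so x̄ = -2691 / (6·(-100.5)) = 299/67.

299/67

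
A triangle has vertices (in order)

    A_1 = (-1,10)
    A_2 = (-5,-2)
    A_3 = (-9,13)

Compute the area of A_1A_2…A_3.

Cross-terms: 52, -83, -77  ⇒  Σ = -108
Area = |Σ|/2 = 54.

54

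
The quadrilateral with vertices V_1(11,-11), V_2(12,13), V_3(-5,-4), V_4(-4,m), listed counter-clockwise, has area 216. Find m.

-7

The doubled signed area Σ (x_i y_{i+1} − x_{i+1} y_i) is linear in m.
With m=0 it equals 320; the coefficient of m is -16 (from the two edges through V_4).
So -16·m + 320 = 2·216 = 432 ⇒ m = -7.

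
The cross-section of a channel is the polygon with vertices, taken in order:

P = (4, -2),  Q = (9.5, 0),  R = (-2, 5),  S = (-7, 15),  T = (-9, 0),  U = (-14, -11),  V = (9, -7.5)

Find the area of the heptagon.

Apply the shoelace formula: 2A = Σ (x_i·y_{i+1} − x_{i+1}·y_i), indices taken mod 7.
Σ = (19) + (47.5) + (5) + (135) + (99) + (204) + (12) = 521.5
Area = |Σ|/2 = 260.75.

260.75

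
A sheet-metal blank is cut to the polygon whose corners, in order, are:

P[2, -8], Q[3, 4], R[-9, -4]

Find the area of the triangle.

68

Σ = (32) + (24) + (80) = 136
Area = |Σ|/2 = 68.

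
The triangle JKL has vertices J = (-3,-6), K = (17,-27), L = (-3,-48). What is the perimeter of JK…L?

100

|JK| = √((20)² + (-21)²) = √841 = 29
|KL| = √((-20)² + (-21)²) = √841 = 29
|LJ| = √((0)² + (42)²) = √1764 = 42
Perimeter = 29 + 29 + 42 = 100.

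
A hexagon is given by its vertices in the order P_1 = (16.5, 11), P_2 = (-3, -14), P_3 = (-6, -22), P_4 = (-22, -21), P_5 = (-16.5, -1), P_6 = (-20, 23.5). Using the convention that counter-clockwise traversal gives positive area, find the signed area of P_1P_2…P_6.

Apply Gauss's area formula: 2A = Σ (x_i·y_{i+1} − x_{i+1}·y_i), indices taken mod 6.
Cross-terms: -198, -18, -358, -324.5, -407.75, -607.75  ⇒  Σ = -1914
Signed area = Σ/2 = -957 (negative ⇒ clockwise traversal).

-957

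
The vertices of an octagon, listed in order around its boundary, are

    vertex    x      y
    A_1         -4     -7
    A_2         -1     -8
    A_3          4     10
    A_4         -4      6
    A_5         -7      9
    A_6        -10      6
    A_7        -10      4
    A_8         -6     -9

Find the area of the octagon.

152.5

Apply Gauss's area formula: 2A = Σ (x_i·y_{i+1} − x_{i+1}·y_i), indices taken mod 8.
A_1→A_2: (-4)(-8) − (-1)(-7) = 25
A_2→A_3: (-1)(10) − (4)(-8) = 22
A_3→A_4: (4)(6) − (-4)(10) = 64
A_4→A_5: (-4)(9) − (-7)(6) = 6
A_5→A_6: (-7)(6) − (-10)(9) = 48
A_6→A_7: (-10)(4) − (-10)(6) = 20
A_7→A_8: (-10)(-9) − (-6)(4) = 114
A_8→A_1: (-6)(-7) − (-4)(-9) = 6
Σ = 305
Area = |Σ|/2 = 152.5.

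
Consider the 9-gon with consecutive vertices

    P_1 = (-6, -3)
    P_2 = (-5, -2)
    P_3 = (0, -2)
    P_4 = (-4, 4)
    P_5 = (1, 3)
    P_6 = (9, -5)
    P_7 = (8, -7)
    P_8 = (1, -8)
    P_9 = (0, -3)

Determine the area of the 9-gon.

Apply the shoelace formula: 2A = Σ (x_i·y_{i+1} − x_{i+1}·y_i), indices taken mod 9.
Σ = (-3) + (10) + (-8) + (-16) + (-32) + (-23) + (-57) + (-3) + (-18) = -150
Area = |Σ|/2 = 75.

75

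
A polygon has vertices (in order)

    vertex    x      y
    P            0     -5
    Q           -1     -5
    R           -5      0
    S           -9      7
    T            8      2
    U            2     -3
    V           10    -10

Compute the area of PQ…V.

103.5

Cross-terms: -5, -25, -35, -74, -28, 10, -50  ⇒  Σ = -207
Area = |Σ|/2 = 103.5.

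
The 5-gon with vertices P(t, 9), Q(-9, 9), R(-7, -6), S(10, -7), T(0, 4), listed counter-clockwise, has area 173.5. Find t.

0

The doubled signed area Σ (x_i y_{i+1} − x_{i+1} y_i) is linear in t.
With t=0 it equals 347; the coefficient of t is 5 (from the two edges through P).
So 5·t + 347 = 2·173.5 = 347 ⇒ t = 0.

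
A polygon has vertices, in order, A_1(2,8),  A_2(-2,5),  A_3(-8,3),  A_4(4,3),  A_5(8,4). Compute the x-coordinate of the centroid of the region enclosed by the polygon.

Apply the surveyor's formula. First the cross-terms c_i = x_i·y_{i+1} − x_{i+1}·y_i:
  26, 34, -36, -8, 56  ⇒  2A = 72, A = 36.
Then Σ (x_i + x_{i+1})·c_i = 268, so x̄ = 268 / (6·36) = 67/54.

67/54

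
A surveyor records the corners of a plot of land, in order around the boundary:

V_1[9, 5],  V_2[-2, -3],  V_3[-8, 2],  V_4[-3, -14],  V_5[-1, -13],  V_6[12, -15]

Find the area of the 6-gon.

232

Cross-terms: -17, -28, 118, 25, 171, 195  ⇒  Σ = 464
Area = |Σ|/2 = 232.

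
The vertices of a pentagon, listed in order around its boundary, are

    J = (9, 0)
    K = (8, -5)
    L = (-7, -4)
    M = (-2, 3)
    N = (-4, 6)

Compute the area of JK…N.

Apply Gauss's area formula: 2A = Σ (x_i·y_{i+1} − x_{i+1}·y_i), indices taken mod 5.
Σ = (-45) + (-67) + (-29) + (0) + (-54) = -195
Area = |Σ|/2 = 97.5.

97.5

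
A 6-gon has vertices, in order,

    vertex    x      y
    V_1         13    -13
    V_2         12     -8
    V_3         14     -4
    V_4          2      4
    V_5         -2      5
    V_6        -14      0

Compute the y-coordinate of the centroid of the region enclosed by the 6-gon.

-619/225

Apply the shoelace formula. First the cross-terms c_i = x_i·y_{i+1} − x_{i+1}·y_i:
  52, 64, 64, 18, 70, 182  ⇒  2A = 450, A = 225.
Then Σ (y_i + y_{i+1})·c_i = -3714, so ȳ = -3714 / (6·225) = -619/225.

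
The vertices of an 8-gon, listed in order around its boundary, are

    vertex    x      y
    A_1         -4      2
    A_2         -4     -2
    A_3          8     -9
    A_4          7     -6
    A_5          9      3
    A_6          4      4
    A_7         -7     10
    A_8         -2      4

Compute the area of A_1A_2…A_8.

127

Apply the shoelace formula: 2A = Σ (x_i·y_{i+1} − x_{i+1}·y_i), indices taken mod 8.
Σ = (16) + (52) + (15) + (75) + (24) + (68) + (-8) + (12) = 254
Area = |Σ|/2 = 127.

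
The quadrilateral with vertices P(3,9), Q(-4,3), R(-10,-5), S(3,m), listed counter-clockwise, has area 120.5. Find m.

The doubled signed area Σ (x_i y_{i+1} − x_{i+1} y_i) is linear in m.
With m=0 it equals 137; the coefficient of m is -13 (from the two edges through S).
So -13·m + 137 = 2·120.5 = 241 ⇒ m = -8.

-8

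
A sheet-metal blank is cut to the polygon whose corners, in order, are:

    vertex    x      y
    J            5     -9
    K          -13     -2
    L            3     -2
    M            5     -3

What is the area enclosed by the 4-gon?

62

Cross-terms: -127, 32, 1, -30  ⇒  Σ = -124
Area = |Σ|/2 = 62.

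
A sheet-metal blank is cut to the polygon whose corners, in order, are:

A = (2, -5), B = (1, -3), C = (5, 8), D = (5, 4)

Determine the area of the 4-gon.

A→B: (2)(-3) − (1)(-5) = -1
B→C: (1)(8) − (5)(-3) = 23
C→D: (5)(4) − (5)(8) = -20
D→A: (5)(-5) − (2)(4) = -33
Σ = -31
Area = |Σ|/2 = 15.5.

15.5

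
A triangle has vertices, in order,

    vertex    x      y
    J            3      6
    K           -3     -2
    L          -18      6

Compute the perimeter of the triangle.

48

|JK| = √((-6)² + (-8)²) = √100 = 10
|KL| = √((-15)² + (8)²) = √289 = 17
|LJ| = √((21)² + (0)²) = √441 = 21
Perimeter = 10 + 17 + 21 = 48.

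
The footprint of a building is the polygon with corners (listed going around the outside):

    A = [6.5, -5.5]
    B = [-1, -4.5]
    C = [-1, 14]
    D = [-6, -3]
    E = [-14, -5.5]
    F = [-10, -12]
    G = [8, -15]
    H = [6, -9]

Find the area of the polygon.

Σ = (-34.75) + (-18.5) + (87) + (-9) + (113) + (246) + (18) + (25.5) = 427.25
Area = |Σ|/2 = 213.625.

213.625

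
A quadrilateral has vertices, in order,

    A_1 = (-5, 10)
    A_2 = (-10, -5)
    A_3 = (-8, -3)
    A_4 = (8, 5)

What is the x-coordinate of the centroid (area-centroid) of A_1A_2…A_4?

Apply the shoelace formula. First the cross-terms c_i = x_i·y_{i+1} − x_{i+1}·y_i:
  125, -10, -16, 105  ⇒  2A = 204, A = 102.
Then Σ (x_i + x_{i+1})·c_i = -1380, so x̄ = -1380 / (6·102) = -115/51.

-115/51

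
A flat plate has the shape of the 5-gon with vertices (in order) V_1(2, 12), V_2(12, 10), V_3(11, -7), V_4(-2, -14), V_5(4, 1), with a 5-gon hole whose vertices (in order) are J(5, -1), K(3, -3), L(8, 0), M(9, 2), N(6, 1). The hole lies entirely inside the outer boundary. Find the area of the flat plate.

Outer boundary:
Apply Gauss's area formula: 2A = Σ (x_i·y_{i+1} − x_{i+1}·y_i), indices taken mod 5.
Σ = (-124) + (-194) + (-168) + (54) + (46) = -386
Area = |Σ|/2 = 193.
Hole:
Σ = (-12) + (24) + (16) + (-3) + (-11) = 14
Area = |Σ|/2 = 7.
Net area = 193 − 7 = 186.

186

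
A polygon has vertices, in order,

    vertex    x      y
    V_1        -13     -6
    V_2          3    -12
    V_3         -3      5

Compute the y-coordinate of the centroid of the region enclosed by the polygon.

-13/3

Apply the shoelace (surveyor's) formula. First the cross-terms c_i = x_i·y_{i+1} − x_{i+1}·y_i:
  174, -21, 83  ⇒  2A = 236, A = 118.
Then Σ (y_i + y_{i+1})·c_i = -3068, so ȳ = -3068 / (6·118) = -13/3.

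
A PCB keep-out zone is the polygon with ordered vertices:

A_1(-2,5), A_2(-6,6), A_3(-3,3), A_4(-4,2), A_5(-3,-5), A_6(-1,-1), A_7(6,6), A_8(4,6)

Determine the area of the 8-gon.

46

Apply Gauss's area formula: 2A = Σ (x_i·y_{i+1} − x_{i+1}·y_i), indices taken mod 8.
Σ = (18) + (0) + (6) + (26) + (-2) + (0) + (12) + (32) = 92
Area = |Σ|/2 = 46.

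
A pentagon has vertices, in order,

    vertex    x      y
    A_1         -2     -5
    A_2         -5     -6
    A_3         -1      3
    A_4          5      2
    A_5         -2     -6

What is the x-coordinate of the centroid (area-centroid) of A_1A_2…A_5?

-1/3

Apply the shoelace (surveyor's) formula. First the cross-terms c_i = x_i·y_{i+1} − x_{i+1}·y_i:
  -13, -21, -17, -26, -2  ⇒  2A = -79, A = -39.5.
Then Σ (x_i + x_{i+1})·c_i = 79, so x̄ = 79 / (6·(-39.5)) = -1/3.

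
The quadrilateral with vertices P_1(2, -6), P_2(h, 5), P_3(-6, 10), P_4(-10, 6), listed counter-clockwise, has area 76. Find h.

Write out the shoelace sum; only the two edges meeting at P_2 involve h:
2·Area = [(2·5 − h·(-6)) + (h·10 − (-6)·5)] + 112
       = 16·h + 152 = 152
⇒ h = 0.

0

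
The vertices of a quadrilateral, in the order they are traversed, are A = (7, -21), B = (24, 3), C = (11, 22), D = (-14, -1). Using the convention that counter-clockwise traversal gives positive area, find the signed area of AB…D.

809

Apply the surveyor's formula: 2A = Σ (x_i·y_{i+1} − x_{i+1}·y_i), indices taken mod 4.
Cross-terms: 525, 495, 297, 301  ⇒  Σ = 1618
Signed area = Σ/2 = 809 (positive ⇒ counter-clockwise traversal).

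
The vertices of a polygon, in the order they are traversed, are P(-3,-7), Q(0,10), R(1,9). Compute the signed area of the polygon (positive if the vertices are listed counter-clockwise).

-10

Apply the shoelace (surveyor's) formula: 2A = Σ (x_i·y_{i+1} − x_{i+1}·y_i), indices taken mod 3.
P→Q: (-3)(10) − (0)(-7) = -30
Q→R: (0)(9) − (1)(10) = -10
R→P: (1)(-7) − (-3)(9) = 20
Σ = -20
Signed area = Σ/2 = -10 (negative ⇒ clockwise traversal).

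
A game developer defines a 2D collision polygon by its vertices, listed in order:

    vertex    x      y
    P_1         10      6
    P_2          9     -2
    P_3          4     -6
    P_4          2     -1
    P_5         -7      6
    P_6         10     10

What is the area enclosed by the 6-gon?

Apply the shoelace (surveyor's) formula: 2A = Σ (x_i·y_{i+1} − x_{i+1}·y_i), indices taken mod 6.
Σ = (-74) + (-46) + (8) + (5) + (-130) + (-40) = -277
Area = |Σ|/2 = 138.5.

138.5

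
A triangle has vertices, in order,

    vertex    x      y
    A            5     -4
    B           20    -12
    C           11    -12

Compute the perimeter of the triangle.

|AB| = √((15)² + (-8)²) = √289 = 17
|BC| = √((-9)² + (0)²) = √81 = 9
|CA| = √((-6)² + (8)²) = √100 = 10
Perimeter = 17 + 9 + 10 = 36.

36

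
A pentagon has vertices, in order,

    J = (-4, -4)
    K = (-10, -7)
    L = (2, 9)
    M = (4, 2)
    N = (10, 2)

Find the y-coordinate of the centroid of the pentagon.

Apply the surveyor's formula. First the cross-terms c_i = x_i·y_{i+1} − x_{i+1}·y_i:
  -12, -76, -32, -12, -32  ⇒  2A = -164, A = -82.
Then Σ (y_i + y_{i+1})·c_i = -356, so ȳ = -356 / (6·(-82)) = 89/123.

89/123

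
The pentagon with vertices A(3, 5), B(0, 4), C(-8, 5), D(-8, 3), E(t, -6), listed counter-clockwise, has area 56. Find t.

Write out the shoelace sum; only the two edges meeting at E involve t:
2·Area = [((-8)·(-6) − t·3) + (t·5 − 3·(-6))] + 60
       = 2·t + 126 = 112
⇒ t = -7.

-7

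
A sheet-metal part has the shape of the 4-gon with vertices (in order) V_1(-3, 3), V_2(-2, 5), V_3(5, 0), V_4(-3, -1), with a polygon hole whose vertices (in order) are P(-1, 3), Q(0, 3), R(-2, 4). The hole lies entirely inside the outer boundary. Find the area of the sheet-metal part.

25

Outer boundary:
Apply Gauss's area formula: 2A = Σ (x_i·y_{i+1} − x_{i+1}·y_i), indices taken mod 4.
Cross-terms: -9, -25, -5, -12  ⇒  Σ = -51
Area = |Σ|/2 = 25.5.
Hole:
P→Q: (-1)(3) − (0)(3) = -3
Q→R: (0)(4) − (-2)(3) = 6
R→P: (-2)(3) − (-1)(4) = -2
Σ = 1
Area = |Σ|/2 = 0.5.
Net area = 25.5 − 0.5 = 25.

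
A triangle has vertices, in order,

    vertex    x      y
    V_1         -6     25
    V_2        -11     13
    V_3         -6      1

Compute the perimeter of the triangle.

|V_1V_2| = √((-5)² + (-12)²) = √169 = 13
|V_2V_3| = √((5)² + (-12)²) = √169 = 13
|V_3V_1| = √((0)² + (24)²) = √576 = 24
Perimeter = 13 + 13 + 24 = 50.

50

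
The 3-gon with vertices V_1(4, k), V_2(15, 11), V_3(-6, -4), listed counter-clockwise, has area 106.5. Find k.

The doubled signed area Σ (x_i y_{i+1} − x_{i+1} y_i) is linear in k.
With k=0 it equals 66; the coefficient of k is -21 (from the two edges through V_1).
So -21·k + 66 = 2·106.5 = 213 ⇒ k = -7.

-7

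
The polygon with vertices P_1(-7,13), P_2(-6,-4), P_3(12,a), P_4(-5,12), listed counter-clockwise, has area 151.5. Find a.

14

The doubled signed area Σ (x_i y_{i+1} − x_{i+1} y_i) is linear in a.
With a=0 it equals 317; the coefficient of a is -1 (from the two edges through P_3).
So -1·a + 317 = 2·151.5 = 303 ⇒ a = 14.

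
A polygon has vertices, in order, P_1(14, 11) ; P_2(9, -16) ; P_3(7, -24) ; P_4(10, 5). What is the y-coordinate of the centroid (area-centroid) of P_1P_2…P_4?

-85/24

Apply the shoelace formula. First the cross-terms c_i = x_i·y_{i+1} − x_{i+1}·y_i:
  -323, -104, 275, 40  ⇒  2A = -112, A = -56.
Then Σ (y_i + y_{i+1})·c_i = 1190, so ȳ = 1190 / (6·(-56)) = -85/24.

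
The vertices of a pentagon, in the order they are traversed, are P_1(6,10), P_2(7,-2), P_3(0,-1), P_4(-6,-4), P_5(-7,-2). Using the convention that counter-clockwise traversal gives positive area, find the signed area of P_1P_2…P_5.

-84.5

Σ = (-82) + (-7) + (-6) + (-16) + (-58) = -169
Signed area = Σ/2 = -84.5 (negative ⇒ clockwise traversal).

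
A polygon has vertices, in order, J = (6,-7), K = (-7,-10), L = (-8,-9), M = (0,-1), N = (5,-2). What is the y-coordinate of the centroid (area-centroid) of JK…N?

-286/51

Apply the shoelace formula. First the cross-terms c_i = x_i·y_{i+1} − x_{i+1}·y_i:
  -109, -17, 8, 5, -23  ⇒  2A = -136, A = -68.
Then Σ (y_i + y_{i+1})·c_i = 2288, so ȳ = 2288 / (6·(-68)) = -286/51.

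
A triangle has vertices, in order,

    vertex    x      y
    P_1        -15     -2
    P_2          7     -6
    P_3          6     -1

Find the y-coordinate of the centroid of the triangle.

Apply the shoelace formula. First the cross-terms c_i = x_i·y_{i+1} − x_{i+1}·y_i:
  104, 29, -27  ⇒  2A = 106, A = 53.
Then Σ (y_i + y_{i+1})·c_i = -954, so ȳ = -954 / (6·53) = -3.

-3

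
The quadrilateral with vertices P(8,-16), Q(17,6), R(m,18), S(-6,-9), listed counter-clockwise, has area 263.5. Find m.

Write out the shoelace sum; only the two edges meeting at R involve m:
2·Area = [(17·18 − m·6) + (m·(-9) − (-6)·18)] + 488
       = -15·m + 902 = 527
⇒ m = 25.

25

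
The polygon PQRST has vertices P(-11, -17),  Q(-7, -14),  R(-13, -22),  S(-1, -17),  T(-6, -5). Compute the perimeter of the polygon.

|PQ| = √((4)² + (3)²) = √25 = 5
|QR| = √((-6)² + (-8)²) = √100 = 10
|RS| = √((12)² + (5)²) = √169 = 13
|ST| = √((-5)² + (12)²) = √169 = 13
|TP| = √((-5)² + (-12)²) = √169 = 13
Perimeter = 5 + 10 + 13 + 13 + 13 = 54.

54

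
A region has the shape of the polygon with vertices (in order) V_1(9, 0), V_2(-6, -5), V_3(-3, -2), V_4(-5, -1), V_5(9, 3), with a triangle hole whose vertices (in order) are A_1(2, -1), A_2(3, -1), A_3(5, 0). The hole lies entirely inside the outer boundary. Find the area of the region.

43.5

Outer boundary:
V_1→V_2: (9)(-5) − (-6)(0) = -45
V_2→V_3: (-6)(-2) − (-3)(-5) = -3
V_3→V_4: (-3)(-1) − (-5)(-2) = -7
V_4→V_5: (-5)(3) − (9)(-1) = -6
V_5→V_1: (9)(0) − (9)(3) = -27
Σ = -88
Area = |Σ|/2 = 44.
Hole:
Σ = (1) + (5) + (-5) = 1
Area = |Σ|/2 = 0.5.
Net area = 44 − 0.5 = 43.5.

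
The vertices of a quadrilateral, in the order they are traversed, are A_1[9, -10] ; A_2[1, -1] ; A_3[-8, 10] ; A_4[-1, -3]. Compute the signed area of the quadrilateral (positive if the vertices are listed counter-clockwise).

Apply Gauss's area formula: 2A = Σ (x_i·y_{i+1} − x_{i+1}·y_i), indices taken mod 4.
Cross-terms: 1, 2, 34, 37  ⇒  Σ = 74
Signed area = Σ/2 = 37 (positive ⇒ counter-clockwise traversal).

37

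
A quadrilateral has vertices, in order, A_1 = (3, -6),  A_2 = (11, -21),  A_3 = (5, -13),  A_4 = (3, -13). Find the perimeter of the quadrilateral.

|A_1A_2| = √((8)² + (-15)²) = √289 = 17
|A_2A_3| = √((-6)² + (8)²) = √100 = 10
|A_3A_4| = √((-2)² + (0)²) = √4 = 2
|A_4A_1| = √((0)² + (7)²) = √49 = 7
Perimeter = 17 + 10 + 2 + 7 = 36.

36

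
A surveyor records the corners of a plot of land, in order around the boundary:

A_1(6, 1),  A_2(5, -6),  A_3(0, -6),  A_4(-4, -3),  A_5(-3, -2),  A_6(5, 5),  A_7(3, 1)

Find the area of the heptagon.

Apply the shoelace (surveyor's) formula: 2A = Σ (x_i·y_{i+1} − x_{i+1}·y_i), indices taken mod 7.
A_1→A_2: (6)(-6) − (5)(1) = -41
A_2→A_3: (5)(-6) − (0)(-6) = -30
A_3→A_4: (0)(-3) − (-4)(-6) = -24
A_4→A_5: (-4)(-2) − (-3)(-3) = -1
A_5→A_6: (-3)(5) − (5)(-2) = -5
A_6→A_7: (5)(1) − (3)(5) = -10
A_7→A_1: (3)(1) − (6)(1) = -3
Σ = -114
Area = |Σ|/2 = 57.

57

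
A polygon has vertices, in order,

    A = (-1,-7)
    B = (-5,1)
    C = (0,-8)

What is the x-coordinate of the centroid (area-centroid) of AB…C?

Apply the shoelace formula. First the cross-terms c_i = x_i·y_{i+1} − x_{i+1}·y_i:
  -36, 40, -8  ⇒  2A = -4, A = -2.
Then Σ (x_i + x_{i+1})·c_i = 24, so x̄ = 24 / (6·(-2)) = -2.

-2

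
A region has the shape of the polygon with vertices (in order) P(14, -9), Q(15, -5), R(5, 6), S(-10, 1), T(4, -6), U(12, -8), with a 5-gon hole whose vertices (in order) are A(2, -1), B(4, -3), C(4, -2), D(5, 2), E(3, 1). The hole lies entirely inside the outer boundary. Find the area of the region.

165.5

Outer boundary:
P→Q: (14)(-5) − (15)(-9) = 65
Q→R: (15)(6) − (5)(-5) = 115
R→S: (5)(1) − (-10)(6) = 65
S→T: (-10)(-6) − (4)(1) = 56
T→U: (4)(-8) − (12)(-6) = 40
U→P: (12)(-9) − (14)(-8) = 4
Σ = 345
Area = |Σ|/2 = 172.5.
Hole:
Apply the surveyor's formula: 2A = Σ (x_i·y_{i+1} − x_{i+1}·y_i), indices taken mod 5.
Cross-terms: -2, 4, 18, -1, -5  ⇒  Σ = 14
Area = |Σ|/2 = 7.
Net area = 172.5 − 7 = 165.5.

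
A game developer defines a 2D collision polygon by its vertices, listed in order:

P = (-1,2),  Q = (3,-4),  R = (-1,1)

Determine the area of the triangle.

Σ = (-2) + (-1) + (-1) = -4
Area = |Σ|/2 = 2.

2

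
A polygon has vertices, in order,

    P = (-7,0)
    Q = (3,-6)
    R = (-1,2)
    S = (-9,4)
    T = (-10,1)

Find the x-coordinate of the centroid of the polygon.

Apply the surveyor's formula. First the cross-terms c_i = x_i·y_{i+1} − x_{i+1}·y_i:
  42, 0, 14, 31, 7  ⇒  2A = 94, A = 47.
Then Σ (x_i + x_{i+1})·c_i = -1016, so x̄ = -1016 / (6·47) = -508/141.

-508/141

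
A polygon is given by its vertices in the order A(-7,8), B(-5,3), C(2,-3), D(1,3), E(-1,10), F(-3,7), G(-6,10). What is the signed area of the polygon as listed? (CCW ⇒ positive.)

Apply the surveyor's formula: 2A = Σ (x_i·y_{i+1} − x_{i+1}·y_i), indices taken mod 7.
Σ = (19) + (9) + (9) + (13) + (23) + (12) + (22) = 107
Signed area = Σ/2 = 53.5 (positive ⇒ counter-clockwise traversal).

53.5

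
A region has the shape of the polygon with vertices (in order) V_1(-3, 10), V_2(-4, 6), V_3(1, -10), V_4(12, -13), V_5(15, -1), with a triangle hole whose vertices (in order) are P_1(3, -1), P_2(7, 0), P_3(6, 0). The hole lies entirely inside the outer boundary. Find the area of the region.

Outer boundary:
Apply the shoelace (surveyor's) formula: 2A = Σ (x_i·y_{i+1} − x_{i+1}·y_i), indices taken mod 5.
Cross-terms: 22, 34, 107, 183, 147  ⇒  Σ = 493
Area = |Σ|/2 = 246.5.
Hole:
P_1→P_2: (3)(0) − (7)(-1) = 7
P_2→P_3: (7)(0) − (6)(0) = 0
P_3→P_1: (6)(-1) − (3)(0) = -6
Σ = 1
Area = |Σ|/2 = 0.5.
Net area = 246.5 − 0.5 = 246.

246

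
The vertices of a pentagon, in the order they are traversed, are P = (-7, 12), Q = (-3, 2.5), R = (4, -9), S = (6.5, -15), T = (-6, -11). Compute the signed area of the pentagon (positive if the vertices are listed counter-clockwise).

-138.25

Apply the surveyor's formula: 2A = Σ (x_i·y_{i+1} − x_{i+1}·y_i), indices taken mod 5.
Cross-terms: 18.5, 17, -1.5, -161.5, -149  ⇒  Σ = -276.5
Signed area = Σ/2 = -138.25 (negative ⇒ clockwise traversal).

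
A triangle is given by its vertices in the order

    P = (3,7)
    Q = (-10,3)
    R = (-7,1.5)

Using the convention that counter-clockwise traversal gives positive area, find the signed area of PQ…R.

Cross-terms: 79, 6, -53.5  ⇒  Σ = 31.5
Signed area = Σ/2 = 15.75 (positive ⇒ counter-clockwise traversal).

15.75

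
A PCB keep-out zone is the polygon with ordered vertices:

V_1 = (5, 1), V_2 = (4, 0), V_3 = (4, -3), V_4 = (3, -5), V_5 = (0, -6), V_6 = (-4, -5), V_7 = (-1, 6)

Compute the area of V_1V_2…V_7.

Apply the surveyor's formula: 2A = Σ (x_i·y_{i+1} − x_{i+1}·y_i), indices taken mod 7.
Σ = (-4) + (-12) + (-11) + (-18) + (-24) + (-29) + (-31) = -129
Area = |Σ|/2 = 64.5.

64.5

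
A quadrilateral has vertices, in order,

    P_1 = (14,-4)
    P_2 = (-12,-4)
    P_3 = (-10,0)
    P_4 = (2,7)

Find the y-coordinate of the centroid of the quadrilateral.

-23/120

Apply the surveyor's formula. First the cross-terms c_i = x_i·y_{i+1} − x_{i+1}·y_i:
  -104, -40, -70, -106  ⇒  2A = -320, A = -160.
Then Σ (y_i + y_{i+1})·c_i = 184, so ȳ = 184 / (6·(-160)) = -23/120.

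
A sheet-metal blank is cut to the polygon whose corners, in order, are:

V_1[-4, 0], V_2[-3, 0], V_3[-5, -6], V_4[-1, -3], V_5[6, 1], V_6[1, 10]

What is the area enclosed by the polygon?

V_1→V_2: (-4)(0) − (-3)(0) = 0
V_2→V_3: (-3)(-6) − (-5)(0) = 18
V_3→V_4: (-5)(-3) − (-1)(-6) = 9
V_4→V_5: (-1)(1) − (6)(-3) = 17
V_5→V_6: (6)(10) − (1)(1) = 59
V_6→V_1: (1)(0) − (-4)(10) = 40
Σ = 143
Area = |Σ|/2 = 71.5.

71.5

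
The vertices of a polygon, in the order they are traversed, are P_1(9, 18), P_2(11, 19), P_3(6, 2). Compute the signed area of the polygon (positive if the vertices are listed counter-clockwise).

Σ = (-27) + (-92) + (90) = -29
Signed area = Σ/2 = -14.5 (negative ⇒ clockwise traversal).

-14.5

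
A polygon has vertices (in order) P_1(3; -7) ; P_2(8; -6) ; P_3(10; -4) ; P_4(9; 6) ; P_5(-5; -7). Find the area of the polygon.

P_1→P_2: (3)(-6) − (8)(-7) = 38
P_2→P_3: (8)(-4) − (10)(-6) = 28
P_3→P_4: (10)(6) − (9)(-4) = 96
P_4→P_5: (9)(-7) − (-5)(6) = -33
P_5→P_1: (-5)(-7) − (3)(-7) = 56
Σ = 185
Area = |Σ|/2 = 92.5.

92.5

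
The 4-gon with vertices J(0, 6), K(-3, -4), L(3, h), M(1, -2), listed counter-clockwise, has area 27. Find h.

-6

Write out the shoelace sum; only the two edges meeting at L involve h:
2·Area = [((-3)·h − 3·(-4)) + (3·(-2) − 1·h)] + 24
       = -4·h + 30 = 54
⇒ h = -6.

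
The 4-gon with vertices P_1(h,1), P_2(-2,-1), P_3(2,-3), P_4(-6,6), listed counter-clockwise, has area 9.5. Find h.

-3

The doubled signed area Σ (x_i y_{i+1} − x_{i+1} y_i) is linear in h.
With h=0 it equals -2; the coefficient of h is -7 (from the two edges through P_1).
So -7·h + -2 = 2·9.5 = 19 ⇒ h = -3.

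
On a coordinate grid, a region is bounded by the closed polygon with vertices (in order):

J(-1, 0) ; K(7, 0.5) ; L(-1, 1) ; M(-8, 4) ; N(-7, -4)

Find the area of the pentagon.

Apply the shoelace (surveyor's) formula: 2A = Σ (x_i·y_{i+1} − x_{i+1}·y_i), indices taken mod 5.
J→K: (-1)(0.5) − (7)(0) = -0.5
K→L: (7)(1) − (-1)(0.5) = 7.5
L→M: (-1)(4) − (-8)(1) = 4
M→N: (-8)(-4) − (-7)(4) = 60
N→J: (-7)(0) − (-1)(-4) = -4
Σ = 67
Area = |Σ|/2 = 33.5.

33.5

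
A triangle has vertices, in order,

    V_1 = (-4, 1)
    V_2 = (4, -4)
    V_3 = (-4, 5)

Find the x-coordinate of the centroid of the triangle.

-4/3

Apply the shoelace formula. First the cross-terms c_i = x_i·y_{i+1} − x_{i+1}·y_i:
  12, 4, 16  ⇒  2A = 32, A = 16.
Then Σ (x_i + x_{i+1})·c_i = -128, so x̄ = -128 / (6·16) = -4/3.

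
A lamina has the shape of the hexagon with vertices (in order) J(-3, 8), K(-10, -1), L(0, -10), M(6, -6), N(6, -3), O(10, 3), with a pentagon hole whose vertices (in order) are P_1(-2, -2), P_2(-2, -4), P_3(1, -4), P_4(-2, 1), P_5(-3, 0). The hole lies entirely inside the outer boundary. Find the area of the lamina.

190

Outer boundary:
Apply the shoelace formula: 2A = Σ (x_i·y_{i+1} − x_{i+1}·y_i), indices taken mod 6.
Σ = (83) + (100) + (60) + (18) + (48) + (89) = 398
Area = |Σ|/2 = 199.
Hole:
Apply Gauss's area formula: 2A = Σ (x_i·y_{i+1} − x_{i+1}·y_i), indices taken mod 5.
Σ = (4) + (12) + (-7) + (3) + (6) = 18
Area = |Σ|/2 = 9.
Net area = 199 − 9 = 190.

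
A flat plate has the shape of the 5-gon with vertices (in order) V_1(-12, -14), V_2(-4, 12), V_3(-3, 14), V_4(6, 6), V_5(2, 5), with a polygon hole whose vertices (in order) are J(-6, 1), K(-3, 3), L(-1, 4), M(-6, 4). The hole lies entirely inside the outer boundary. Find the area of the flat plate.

Outer boundary:
Apply the surveyor's formula: 2A = Σ (x_i·y_{i+1} − x_{i+1}·y_i), indices taken mod 5.
Σ = (-200) + (-20) + (-102) + (18) + (32) = -272
Area = |Σ|/2 = 136.
Hole:
Σ = (-15) + (-9) + (20) + (18) = 14
Area = |Σ|/2 = 7.
Net area = 136 − 7 = 129.

129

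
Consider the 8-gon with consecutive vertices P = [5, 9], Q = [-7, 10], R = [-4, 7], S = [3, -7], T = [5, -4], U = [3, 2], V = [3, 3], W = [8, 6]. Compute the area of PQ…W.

97.5

Σ = (113) + (-9) + (7) + (23) + (22) + (3) + (-6) + (42) = 195
Area = |Σ|/2 = 97.5.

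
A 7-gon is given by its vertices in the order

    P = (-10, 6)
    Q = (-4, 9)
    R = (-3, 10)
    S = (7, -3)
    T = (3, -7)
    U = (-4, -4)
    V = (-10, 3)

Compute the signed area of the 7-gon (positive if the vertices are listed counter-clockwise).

-151

Σ = (-66) + (-13) + (-61) + (-40) + (-40) + (-52) + (-30) = -302
Signed area = Σ/2 = -151 (negative ⇒ clockwise traversal).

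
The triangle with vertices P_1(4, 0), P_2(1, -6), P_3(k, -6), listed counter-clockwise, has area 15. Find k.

6

Write out the shoelace sum; only the two edges meeting at P_3 involve k:
2·Area = [(1·(-6) − k·(-6)) + (k·0 − 4·(-6))] + -24
       = 6·k + -6 = 30
⇒ k = 6.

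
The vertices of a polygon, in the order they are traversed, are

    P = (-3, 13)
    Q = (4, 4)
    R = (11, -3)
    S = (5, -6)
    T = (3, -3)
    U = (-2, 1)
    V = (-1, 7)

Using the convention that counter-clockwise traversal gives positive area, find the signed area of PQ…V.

-88

Cross-terms: -64, -56, -51, 3, -3, -13, 8  ⇒  Σ = -176
Signed area = Σ/2 = -88 (negative ⇒ clockwise traversal).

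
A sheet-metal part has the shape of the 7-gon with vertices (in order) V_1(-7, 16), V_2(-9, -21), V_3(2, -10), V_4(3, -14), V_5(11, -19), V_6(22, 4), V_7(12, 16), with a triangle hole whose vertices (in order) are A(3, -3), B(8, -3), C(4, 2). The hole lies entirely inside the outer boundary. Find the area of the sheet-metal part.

Outer boundary:
V_1→V_2: (-7)(-21) − (-9)(16) = 291
V_2→V_3: (-9)(-10) − (2)(-21) = 132
V_3→V_4: (2)(-14) − (3)(-10) = 2
V_4→V_5: (3)(-19) − (11)(-14) = 97
V_5→V_6: (11)(4) − (22)(-19) = 462
V_6→V_7: (22)(16) − (12)(4) = 304
V_7→V_1: (12)(16) − (-7)(16) = 304
Σ = 1592
Area = |Σ|/2 = 796.
Hole:
Apply the shoelace (surveyor's) formula: 2A = Σ (x_i·y_{i+1} − x_{i+1}·y_i), indices taken mod 3.
Cross-terms: 15, 28, -18  ⇒  Σ = 25
Area = |Σ|/2 = 12.5.
Net area = 796 − 12.5 = 783.5.

783.5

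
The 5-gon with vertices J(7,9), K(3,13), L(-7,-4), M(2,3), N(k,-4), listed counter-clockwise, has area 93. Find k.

The doubled signed area Σ (x_i y_{i+1} − x_{i+1} y_i) is linear in k.
With k=0 it equals 150; the coefficient of k is 6 (from the two edges through N).
So 6·k + 150 = 2·93 = 186 ⇒ k = 6.

6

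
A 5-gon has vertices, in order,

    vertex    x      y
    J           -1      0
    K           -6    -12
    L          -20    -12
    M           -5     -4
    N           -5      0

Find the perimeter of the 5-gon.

|JK| = √((-5)² + (-12)²) = √169 = 13
|KL| = √((-14)² + (0)²) = √196 = 14
|LM| = √((15)² + (8)²) = √289 = 17
|MN| = √((0)² + (4)²) = √16 = 4
|NJ| = √((4)² + (0)²) = √16 = 4
Perimeter = 13 + 14 + 17 + 4 + 4 = 52.

52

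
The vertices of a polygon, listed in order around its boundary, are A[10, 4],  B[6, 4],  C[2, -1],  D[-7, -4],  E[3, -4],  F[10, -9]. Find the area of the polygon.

Σ = (16) + (-14) + (-15) + (40) + (13) + (130) = 170
Area = |Σ|/2 = 85.

85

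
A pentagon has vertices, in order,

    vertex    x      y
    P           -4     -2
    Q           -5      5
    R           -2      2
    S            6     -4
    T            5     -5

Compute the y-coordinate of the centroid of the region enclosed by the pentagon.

-109/111

Apply the shoelace (surveyor's) formula. First the cross-terms c_i = x_i·y_{i+1} − x_{i+1}·y_i:
  -30, 0, -4, -10, -30  ⇒  2A = -74, A = -37.
Then Σ (y_i + y_{i+1})·c_i = 218, so ȳ = 218 / (6·(-37)) = -109/111.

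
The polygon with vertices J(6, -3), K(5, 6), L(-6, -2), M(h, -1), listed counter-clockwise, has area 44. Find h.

Write out the shoelace sum; only the two edges meeting at M involve h:
2·Area = [((-6)·(-1) − h·(-2)) + (h·(-3) − 6·(-1))] + 77
       = -1·h + 89 = 88
⇒ h = 1.

1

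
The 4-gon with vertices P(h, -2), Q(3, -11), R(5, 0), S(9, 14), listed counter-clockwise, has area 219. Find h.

-13

The doubled signed area Σ (x_i y_{i+1} − x_{i+1} y_i) is linear in h.
With h=0 it equals 113; the coefficient of h is -25 (from the two edges through P).
So -25·h + 113 = 2·219 = 438 ⇒ h = -13.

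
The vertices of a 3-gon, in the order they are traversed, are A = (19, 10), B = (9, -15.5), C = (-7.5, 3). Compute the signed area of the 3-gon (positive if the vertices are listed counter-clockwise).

Apply the shoelace (surveyor's) formula: 2A = Σ (x_i·y_{i+1} − x_{i+1}·y_i), indices taken mod 3.
Σ = (-384.5) + (-89.25) + (-132) = -605.75
Signed area = Σ/2 = -302.875 (negative ⇒ clockwise traversal).

-302.875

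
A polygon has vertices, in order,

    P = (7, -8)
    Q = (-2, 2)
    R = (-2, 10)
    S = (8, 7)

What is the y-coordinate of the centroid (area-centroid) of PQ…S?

Apply the shoelace formula. First the cross-terms c_i = x_i·y_{i+1} − x_{i+1}·y_i:
  -2, -16, -94, -113  ⇒  2A = -225, A = -112.5.
Then Σ (y_i + y_{i+1})·c_i = -1665, so ȳ = -1665 / (6·(-112.5)) = 37/15.

37/15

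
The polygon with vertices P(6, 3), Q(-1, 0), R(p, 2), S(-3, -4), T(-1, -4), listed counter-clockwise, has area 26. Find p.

-4

Write out the shoelace sum; only the two edges meeting at R involve p:
2·Area = [((-1)·2 − p·0) + (p·(-4) − (-3)·2)] + 32
       = -4·p + 36 = 52
⇒ p = -4.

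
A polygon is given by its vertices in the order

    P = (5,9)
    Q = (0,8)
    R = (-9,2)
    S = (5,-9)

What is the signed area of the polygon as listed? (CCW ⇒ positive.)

P→Q: (5)(8) − (0)(9) = 40
Q→R: (0)(2) − (-9)(8) = 72
R→S: (-9)(-9) − (5)(2) = 71
S→P: (5)(9) − (5)(-9) = 90
Σ = 273
Signed area = Σ/2 = 136.5 (positive ⇒ counter-clockwise traversal).

136.5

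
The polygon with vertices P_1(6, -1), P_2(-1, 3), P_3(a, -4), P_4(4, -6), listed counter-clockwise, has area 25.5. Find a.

The doubled signed area Σ (x_i y_{i+1} − x_{i+1} y_i) is linear in a.
With a=0 it equals 69; the coefficient of a is -9 (from the two edges through P_3).
So -9·a + 69 = 2·25.5 = 51 ⇒ a = 2.

2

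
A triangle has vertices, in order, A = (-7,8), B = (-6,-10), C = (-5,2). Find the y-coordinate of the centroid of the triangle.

0

Apply the surveyor's formula. First the cross-terms c_i = x_i·y_{i+1} − x_{i+1}·y_i:
  118, -62, -26  ⇒  2A = 30, A = 15.
Then Σ (y_i + y_{i+1})·c_i = 0, so ȳ = 0 / (6·15) = 0.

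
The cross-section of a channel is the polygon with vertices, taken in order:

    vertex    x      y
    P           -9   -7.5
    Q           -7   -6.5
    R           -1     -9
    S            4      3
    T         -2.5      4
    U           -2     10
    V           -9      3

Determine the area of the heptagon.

140.25

Apply Gauss's area formula: 2A = Σ (x_i·y_{i+1} − x_{i+1}·y_i), indices taken mod 7.
Σ = (6) + (56.5) + (33) + (23.5) + (-17) + (84) + (94.5) = 280.5
Area = |Σ|/2 = 140.25.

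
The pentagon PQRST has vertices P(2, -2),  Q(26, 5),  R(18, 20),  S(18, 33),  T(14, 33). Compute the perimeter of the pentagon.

96

|PQ| = √((24)² + (7)²) = √625 = 25
|QR| = √((-8)² + (15)²) = √289 = 17
|RS| = √((0)² + (13)²) = √169 = 13
|ST| = √((-4)² + (0)²) = √16 = 4
|TP| = √((-12)² + (-35)²) = √1369 = 37
Perimeter = 25 + 17 + 13 + 4 + 37 = 96.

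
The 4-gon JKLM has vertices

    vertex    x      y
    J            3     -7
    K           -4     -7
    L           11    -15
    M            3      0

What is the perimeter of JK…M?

|JK| = √((-7)² + (0)²) = √49 = 7
|KL| = √((15)² + (-8)²) = √289 = 17
|LM| = √((-8)² + (15)²) = √289 = 17
|MJ| = √((0)² + (-7)²) = √49 = 7
Perimeter = 7 + 17 + 17 + 7 = 48.

48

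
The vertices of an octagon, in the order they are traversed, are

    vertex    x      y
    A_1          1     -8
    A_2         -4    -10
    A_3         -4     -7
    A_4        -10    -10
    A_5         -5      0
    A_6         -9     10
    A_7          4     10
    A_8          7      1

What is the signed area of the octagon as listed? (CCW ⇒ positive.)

Σ = (-42) + (-12) + (-30) + (-50) + (-50) + (-130) + (-66) + (-57) = -437
Signed area = Σ/2 = -218.5 (negative ⇒ clockwise traversal).

-218.5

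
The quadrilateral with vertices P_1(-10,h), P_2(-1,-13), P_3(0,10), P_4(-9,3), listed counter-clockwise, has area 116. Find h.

1

Write out the shoelace sum; only the two edges meeting at P_1 involve h:
2·Area = [((-9)·h − (-10)·3) + ((-10)·(-13) − (-1)·h)] + 80
       = -8·h + 240 = 232
⇒ h = 1.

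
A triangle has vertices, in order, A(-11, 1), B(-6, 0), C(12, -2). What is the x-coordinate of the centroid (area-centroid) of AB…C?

Apply the surveyor's formula. First the cross-terms c_i = x_i·y_{i+1} − x_{i+1}·y_i:
  6, 12, -10  ⇒  2A = 8, A = 4.
Then Σ (x_i + x_{i+1})·c_i = -40, so x̄ = -40 / (6·4) = -5/3.

-5/3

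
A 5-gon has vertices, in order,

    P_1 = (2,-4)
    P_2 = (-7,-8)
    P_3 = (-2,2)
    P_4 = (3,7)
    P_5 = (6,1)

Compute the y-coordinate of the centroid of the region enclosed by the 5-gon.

-98/159

Apply the surveyor's formula. First the cross-terms c_i = x_i·y_{i+1} − x_{i+1}·y_i:
  -44, -30, -20, -39, -26  ⇒  2A = -159, A = -79.5.
Then Σ (y_i + y_{i+1})·c_i = 294, so ȳ = 294 / (6·(-79.5)) = -98/159.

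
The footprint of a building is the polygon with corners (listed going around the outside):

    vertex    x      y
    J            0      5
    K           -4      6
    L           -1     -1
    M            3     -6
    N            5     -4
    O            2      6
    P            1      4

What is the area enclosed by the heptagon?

Apply the surveyor's formula: 2A = Σ (x_i·y_{i+1} − x_{i+1}·y_i), indices taken mod 7.
Σ = (20) + (10) + (9) + (18) + (38) + (2) + (5) = 102
Area = |Σ|/2 = 51.

51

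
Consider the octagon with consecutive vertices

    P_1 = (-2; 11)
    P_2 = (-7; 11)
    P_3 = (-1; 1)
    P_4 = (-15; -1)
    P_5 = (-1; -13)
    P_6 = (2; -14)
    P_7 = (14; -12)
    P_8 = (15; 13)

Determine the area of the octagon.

517

P_1→P_2: (-2)(11) − (-7)(11) = 55
P_2→P_3: (-7)(1) − (-1)(11) = 4
P_3→P_4: (-1)(-1) − (-15)(1) = 16
P_4→P_5: (-15)(-13) − (-1)(-1) = 194
P_5→P_6: (-1)(-14) − (2)(-13) = 40
P_6→P_7: (2)(-12) − (14)(-14) = 172
P_7→P_8: (14)(13) − (15)(-12) = 362
P_8→P_1: (15)(11) − (-2)(13) = 191
Σ = 1034
Area = |Σ|/2 = 517.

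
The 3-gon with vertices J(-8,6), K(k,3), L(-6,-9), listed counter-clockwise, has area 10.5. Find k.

-9

The doubled signed area Σ (x_i y_{i+1} − x_{i+1} y_i) is linear in k.
With k=0 it equals -114; the coefficient of k is -15 (from the two edges through K).
So -15·k + -114 = 2·10.5 = 21 ⇒ k = -9.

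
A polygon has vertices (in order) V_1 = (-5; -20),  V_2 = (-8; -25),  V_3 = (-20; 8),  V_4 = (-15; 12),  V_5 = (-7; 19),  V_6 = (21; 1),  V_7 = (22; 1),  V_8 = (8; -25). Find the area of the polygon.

1085

Apply Gauss's area formula: 2A = Σ (x_i·y_{i+1} − x_{i+1}·y_i), indices taken mod 8.
Σ = (-35) + (-564) + (-120) + (-201) + (-406) + (-1) + (-558) + (-285) = -2170
Area = |Σ|/2 = 1085.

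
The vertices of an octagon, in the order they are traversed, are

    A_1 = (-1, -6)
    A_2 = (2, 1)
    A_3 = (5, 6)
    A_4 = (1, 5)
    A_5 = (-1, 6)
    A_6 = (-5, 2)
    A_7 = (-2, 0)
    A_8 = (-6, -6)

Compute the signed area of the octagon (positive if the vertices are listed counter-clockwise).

61

Apply Gauss's area formula: 2A = Σ (x_i·y_{i+1} − x_{i+1}·y_i), indices taken mod 8.
Cross-terms: 11, 7, 19, 11, 28, 4, 12, 30  ⇒  Σ = 122
Signed area = Σ/2 = 61 (positive ⇒ counter-clockwise traversal).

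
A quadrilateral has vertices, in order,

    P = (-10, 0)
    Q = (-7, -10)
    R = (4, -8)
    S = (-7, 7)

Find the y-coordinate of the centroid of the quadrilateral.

-65/21

Apply the shoelace formula. First the cross-terms c_i = x_i·y_{i+1} − x_{i+1}·y_i:
  100, 96, -28, 70  ⇒  2A = 238, A = 119.
Then Σ (y_i + y_{i+1})·c_i = -2210, so ȳ = -2210 / (6·119) = -65/21.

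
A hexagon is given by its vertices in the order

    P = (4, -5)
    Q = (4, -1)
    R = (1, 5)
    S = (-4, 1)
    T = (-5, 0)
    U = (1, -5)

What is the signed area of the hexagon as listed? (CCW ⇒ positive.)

51.5

Apply the surveyor's formula: 2A = Σ (x_i·y_{i+1} − x_{i+1}·y_i), indices taken mod 6.
Σ = (16) + (21) + (21) + (5) + (25) + (15) = 103
Signed area = Σ/2 = 51.5 (positive ⇒ counter-clockwise traversal).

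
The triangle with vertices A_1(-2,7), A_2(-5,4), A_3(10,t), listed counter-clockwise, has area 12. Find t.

Write out the shoelace sum; only the two edges meeting at A_3 involve t:
2·Area = [((-5)·t − 10·4) + (10·7 − (-2)·t)] + 27
       = -3·t + 57 = 24
⇒ t = 11.

11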